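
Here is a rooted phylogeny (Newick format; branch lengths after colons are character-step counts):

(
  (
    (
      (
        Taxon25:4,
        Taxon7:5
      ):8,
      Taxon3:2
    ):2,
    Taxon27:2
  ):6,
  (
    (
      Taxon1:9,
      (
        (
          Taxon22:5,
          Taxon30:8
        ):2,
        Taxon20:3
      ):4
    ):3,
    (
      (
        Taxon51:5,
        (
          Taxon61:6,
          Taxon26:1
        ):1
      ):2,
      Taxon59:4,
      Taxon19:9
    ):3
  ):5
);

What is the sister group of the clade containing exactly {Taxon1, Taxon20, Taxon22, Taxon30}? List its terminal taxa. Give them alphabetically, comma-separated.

Taxon19, Taxon26, Taxon51, Taxon59, Taxon61

The clade containing exactly {Taxon1, Taxon20, Taxon22, Taxon30} attaches to the tree at the node subtending ((Taxon1,((Taxon22,Taxon30),Taxon20)),((Taxon51,(Taxon61,Taxon26)),Taxon59,Taxon19)).
The other lineage descending from that same node — the sister group — is ((Taxon51,(Taxon61,Taxon26)),Taxon59,Taxon19); its 5 tips in alphabetical order are the answer.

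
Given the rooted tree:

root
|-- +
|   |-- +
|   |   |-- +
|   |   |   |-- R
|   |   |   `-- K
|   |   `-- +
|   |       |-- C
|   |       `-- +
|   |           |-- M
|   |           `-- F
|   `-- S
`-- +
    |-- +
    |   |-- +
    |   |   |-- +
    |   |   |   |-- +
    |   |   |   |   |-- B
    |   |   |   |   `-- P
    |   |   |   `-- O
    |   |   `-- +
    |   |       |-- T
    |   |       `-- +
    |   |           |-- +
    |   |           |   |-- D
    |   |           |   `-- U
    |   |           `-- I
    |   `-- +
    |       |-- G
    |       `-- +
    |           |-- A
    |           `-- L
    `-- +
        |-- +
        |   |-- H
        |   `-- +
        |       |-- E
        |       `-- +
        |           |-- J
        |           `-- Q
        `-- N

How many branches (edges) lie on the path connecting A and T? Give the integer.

6

The MRCA of A and T is the node subtending ((((B,P),O),(T,((D,U),I))),(G,(A,L))).
From A up to that node: 3 branches. From T up to the same node: 3 branches. Total: 3 + 3 = 6.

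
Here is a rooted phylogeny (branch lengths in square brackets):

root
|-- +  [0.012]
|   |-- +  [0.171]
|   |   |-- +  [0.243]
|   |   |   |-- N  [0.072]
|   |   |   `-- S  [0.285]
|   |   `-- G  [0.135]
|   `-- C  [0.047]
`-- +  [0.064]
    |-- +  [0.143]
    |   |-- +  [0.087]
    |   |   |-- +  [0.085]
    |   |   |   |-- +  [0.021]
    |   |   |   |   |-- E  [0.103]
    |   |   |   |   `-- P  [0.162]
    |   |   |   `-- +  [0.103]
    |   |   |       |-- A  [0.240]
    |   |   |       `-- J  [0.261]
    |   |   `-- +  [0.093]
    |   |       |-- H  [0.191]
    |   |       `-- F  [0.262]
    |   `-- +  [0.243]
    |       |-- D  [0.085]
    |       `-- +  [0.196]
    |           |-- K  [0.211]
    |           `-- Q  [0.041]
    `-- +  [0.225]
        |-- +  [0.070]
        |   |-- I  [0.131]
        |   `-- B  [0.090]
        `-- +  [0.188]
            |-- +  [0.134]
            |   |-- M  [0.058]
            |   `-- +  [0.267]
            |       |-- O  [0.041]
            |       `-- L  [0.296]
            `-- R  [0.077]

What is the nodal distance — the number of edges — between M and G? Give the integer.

8

The MRCA of M and G is the root of the tree.
From M up to that node: 5 branches. From G up to the same node: 3 branches. Total: 5 + 3 = 8.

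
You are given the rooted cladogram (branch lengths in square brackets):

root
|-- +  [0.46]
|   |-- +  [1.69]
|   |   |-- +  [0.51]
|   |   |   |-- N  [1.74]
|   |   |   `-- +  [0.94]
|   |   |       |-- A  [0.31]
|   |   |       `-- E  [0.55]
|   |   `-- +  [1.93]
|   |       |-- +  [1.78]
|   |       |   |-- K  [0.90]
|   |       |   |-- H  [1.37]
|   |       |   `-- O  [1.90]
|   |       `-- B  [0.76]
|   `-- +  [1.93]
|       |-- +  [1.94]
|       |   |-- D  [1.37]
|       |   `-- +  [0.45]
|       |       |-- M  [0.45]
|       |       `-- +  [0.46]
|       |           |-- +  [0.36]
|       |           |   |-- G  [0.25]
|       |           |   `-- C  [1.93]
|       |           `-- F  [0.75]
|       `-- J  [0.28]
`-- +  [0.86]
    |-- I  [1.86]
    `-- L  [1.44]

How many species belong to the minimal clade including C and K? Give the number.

The MRCA of C and K is the node subtending (((N,(A,E)),((K,H,O),B)),((D,(M,((G,C),F))),J)).
That clade contains 13 terminal taxa: A, B, C, D, E, F, G, H, J, K, M, N, O.

13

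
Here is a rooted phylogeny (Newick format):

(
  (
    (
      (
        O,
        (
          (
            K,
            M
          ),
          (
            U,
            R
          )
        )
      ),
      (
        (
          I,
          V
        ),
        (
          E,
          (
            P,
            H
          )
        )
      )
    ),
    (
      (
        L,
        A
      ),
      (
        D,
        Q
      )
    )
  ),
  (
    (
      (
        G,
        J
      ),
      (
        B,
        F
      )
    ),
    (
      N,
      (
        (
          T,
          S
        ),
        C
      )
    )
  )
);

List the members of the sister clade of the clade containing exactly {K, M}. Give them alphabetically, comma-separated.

The clade containing exactly {K, M} attaches to the tree at the node subtending ((K,M),(U,R)).
The other lineage descending from that same node — the sister group — is (U,R); its 2 tips in alphabetical order are the answer.

R, U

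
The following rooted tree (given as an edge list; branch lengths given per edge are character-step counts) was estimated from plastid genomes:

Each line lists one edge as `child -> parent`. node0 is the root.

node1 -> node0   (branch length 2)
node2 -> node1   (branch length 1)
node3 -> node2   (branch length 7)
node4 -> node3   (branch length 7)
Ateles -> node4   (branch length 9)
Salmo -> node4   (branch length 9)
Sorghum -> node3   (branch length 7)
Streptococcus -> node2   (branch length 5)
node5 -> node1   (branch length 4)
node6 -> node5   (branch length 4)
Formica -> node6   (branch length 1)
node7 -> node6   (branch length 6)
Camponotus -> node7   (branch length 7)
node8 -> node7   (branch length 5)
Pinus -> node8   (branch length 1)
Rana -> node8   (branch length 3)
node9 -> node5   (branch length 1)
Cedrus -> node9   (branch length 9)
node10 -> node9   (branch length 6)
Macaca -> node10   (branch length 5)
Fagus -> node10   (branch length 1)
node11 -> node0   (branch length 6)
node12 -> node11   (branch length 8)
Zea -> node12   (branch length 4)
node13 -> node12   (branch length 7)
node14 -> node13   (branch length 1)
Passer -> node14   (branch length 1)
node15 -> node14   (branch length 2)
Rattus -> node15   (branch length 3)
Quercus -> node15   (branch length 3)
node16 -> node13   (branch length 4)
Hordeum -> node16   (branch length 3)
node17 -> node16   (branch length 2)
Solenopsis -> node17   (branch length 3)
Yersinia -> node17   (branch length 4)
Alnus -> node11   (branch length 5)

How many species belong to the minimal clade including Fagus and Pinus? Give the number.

The MRCA of Fagus and Pinus is the node subtending ((Formica,(Camponotus,(Pinus,Rana))),(Cedrus,(Macaca,Fagus))).
That clade contains 7 terminal taxa: Camponotus, Cedrus, Fagus, Formica, Macaca, Pinus, Rana.

7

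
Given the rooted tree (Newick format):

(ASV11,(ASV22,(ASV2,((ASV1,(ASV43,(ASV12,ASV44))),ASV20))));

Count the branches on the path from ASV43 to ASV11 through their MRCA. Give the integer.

7

The MRCA of ASV43 and ASV11 is the root of the tree.
From ASV43 up to that node: 6 branches. From ASV11 up to the same node: 1 branch. Total: 6 + 1 = 7.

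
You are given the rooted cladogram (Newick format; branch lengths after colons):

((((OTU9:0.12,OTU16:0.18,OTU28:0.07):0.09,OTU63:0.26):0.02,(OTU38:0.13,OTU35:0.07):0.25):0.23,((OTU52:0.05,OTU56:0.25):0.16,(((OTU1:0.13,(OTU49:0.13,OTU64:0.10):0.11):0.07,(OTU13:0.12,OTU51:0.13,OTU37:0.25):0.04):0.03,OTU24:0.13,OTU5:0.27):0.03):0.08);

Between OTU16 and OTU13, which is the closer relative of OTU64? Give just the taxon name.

OTU13

The MRCA of OTU64 and OTU13 subtends ((OTU1,(OTU49,OTU64)),(OTU13,OTU51,OTU37)) (6 taxa).
The MRCA of OTU64 and OTU16 is the root, subtending the entire tree (16 taxa).
The first is nested inside the second, so OTU64 shares a more recent common ancestor with OTU13.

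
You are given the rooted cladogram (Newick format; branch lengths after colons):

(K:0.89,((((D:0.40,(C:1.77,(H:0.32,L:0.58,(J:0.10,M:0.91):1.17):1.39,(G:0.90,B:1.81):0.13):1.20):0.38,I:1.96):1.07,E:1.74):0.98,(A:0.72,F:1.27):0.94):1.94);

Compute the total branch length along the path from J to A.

The path runs J → … → MRCA → … → A; the MRCA is the node subtending ((((D,(C,(H,L,(J,M)),(G,B))),I),E),(A,F)).
Branch lengths along that path: 0.10 + 1.17 + 1.39 + 1.20 + 0.38 + 1.07 + 0.98 + 0.94 + 0.72 = 7.95.

7.95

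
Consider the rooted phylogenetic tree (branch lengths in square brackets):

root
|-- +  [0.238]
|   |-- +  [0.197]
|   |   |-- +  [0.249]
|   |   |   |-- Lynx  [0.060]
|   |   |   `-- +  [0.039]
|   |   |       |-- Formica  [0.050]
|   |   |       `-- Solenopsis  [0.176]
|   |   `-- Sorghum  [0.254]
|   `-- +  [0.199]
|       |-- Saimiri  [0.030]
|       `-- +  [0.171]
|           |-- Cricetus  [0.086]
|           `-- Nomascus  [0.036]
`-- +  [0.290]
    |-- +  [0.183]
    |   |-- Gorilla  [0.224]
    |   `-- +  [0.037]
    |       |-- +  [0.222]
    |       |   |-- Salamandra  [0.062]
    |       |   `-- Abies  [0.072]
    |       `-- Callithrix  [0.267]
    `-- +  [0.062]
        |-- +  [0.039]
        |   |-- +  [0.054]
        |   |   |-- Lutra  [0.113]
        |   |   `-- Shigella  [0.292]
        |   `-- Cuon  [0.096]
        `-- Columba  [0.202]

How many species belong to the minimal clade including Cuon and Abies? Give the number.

The MRCA of Cuon and Abies is the node subtending ((Gorilla,((Salamandra,Abies),Callithrix)),(((Lutra,Shigella),Cuon),Columba)).
That clade contains 8 terminal taxa: Abies, Callithrix, Columba, Cuon, Gorilla, Lutra, Salamandra, Shigella.

8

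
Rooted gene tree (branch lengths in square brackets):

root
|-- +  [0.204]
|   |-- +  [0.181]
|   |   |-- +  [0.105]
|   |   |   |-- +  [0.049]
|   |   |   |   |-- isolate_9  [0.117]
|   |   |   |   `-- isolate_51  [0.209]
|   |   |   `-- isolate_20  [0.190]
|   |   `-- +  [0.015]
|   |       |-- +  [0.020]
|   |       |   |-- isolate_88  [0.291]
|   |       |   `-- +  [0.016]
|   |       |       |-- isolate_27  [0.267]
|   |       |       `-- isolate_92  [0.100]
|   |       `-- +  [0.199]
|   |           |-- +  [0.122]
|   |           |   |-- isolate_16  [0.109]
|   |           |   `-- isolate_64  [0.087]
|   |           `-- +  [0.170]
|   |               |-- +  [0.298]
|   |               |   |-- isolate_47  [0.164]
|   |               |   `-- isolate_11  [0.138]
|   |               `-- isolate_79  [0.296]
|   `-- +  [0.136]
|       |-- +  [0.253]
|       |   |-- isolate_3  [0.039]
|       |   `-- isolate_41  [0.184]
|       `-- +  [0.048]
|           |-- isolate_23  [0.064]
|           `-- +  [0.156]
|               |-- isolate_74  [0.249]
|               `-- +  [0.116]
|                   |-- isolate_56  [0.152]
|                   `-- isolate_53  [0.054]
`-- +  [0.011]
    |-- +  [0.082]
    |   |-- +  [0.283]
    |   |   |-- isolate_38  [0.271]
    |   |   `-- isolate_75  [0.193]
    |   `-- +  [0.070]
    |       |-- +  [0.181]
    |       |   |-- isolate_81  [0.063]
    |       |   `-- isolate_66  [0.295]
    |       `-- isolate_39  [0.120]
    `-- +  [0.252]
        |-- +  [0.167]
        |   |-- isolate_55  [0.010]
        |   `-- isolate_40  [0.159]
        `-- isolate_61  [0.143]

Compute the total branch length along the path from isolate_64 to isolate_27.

The path runs isolate_64 → … → MRCA → … → isolate_27; the MRCA is the node subtending ((isolate_88,(isolate_27,isolate_92)),((isolate_16,isolate_64),((isolate_47,isolate_11),isolate_79))).
Branch lengths along that path: 0.087 + 0.122 + 0.199 + 0.020 + 0.016 + 0.267 = 0.711.

0.711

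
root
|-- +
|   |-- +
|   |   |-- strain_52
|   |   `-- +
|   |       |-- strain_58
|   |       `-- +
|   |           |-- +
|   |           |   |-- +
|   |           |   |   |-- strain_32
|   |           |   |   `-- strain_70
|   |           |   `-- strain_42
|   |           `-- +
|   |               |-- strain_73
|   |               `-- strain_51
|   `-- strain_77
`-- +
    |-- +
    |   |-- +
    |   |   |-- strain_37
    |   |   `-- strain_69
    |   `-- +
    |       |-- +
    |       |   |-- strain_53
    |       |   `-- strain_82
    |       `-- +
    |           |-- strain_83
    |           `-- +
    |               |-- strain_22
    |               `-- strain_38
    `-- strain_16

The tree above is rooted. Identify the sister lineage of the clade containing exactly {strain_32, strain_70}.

strain_42

The clade containing exactly {strain_32, strain_70} attaches to the tree at the node subtending ((strain_32,strain_70),strain_42).
The other lineage descending from that same node — the sister group — is the single tip strain_42.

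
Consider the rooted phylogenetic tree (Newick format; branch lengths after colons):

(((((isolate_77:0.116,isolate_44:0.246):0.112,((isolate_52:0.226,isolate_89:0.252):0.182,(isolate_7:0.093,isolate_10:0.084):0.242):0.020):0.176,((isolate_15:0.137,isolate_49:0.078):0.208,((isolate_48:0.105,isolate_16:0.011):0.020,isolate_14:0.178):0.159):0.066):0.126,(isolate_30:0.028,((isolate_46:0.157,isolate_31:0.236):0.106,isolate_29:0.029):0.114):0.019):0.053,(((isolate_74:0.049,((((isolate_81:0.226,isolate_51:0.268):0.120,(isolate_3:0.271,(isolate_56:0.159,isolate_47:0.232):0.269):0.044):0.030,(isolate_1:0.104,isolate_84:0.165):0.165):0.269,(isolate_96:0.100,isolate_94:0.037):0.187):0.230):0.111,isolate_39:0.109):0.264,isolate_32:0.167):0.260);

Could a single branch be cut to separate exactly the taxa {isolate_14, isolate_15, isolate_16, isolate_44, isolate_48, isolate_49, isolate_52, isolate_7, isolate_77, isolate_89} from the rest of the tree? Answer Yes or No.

No

The MRCA of the listed taxa subtends (((isolate_77,isolate_44),((isolate_52,isolate_89),(isolate_7,isolate_10))),((isolate_15,isolate_49),((isolate_48,isolate_16),isolate_14))).
That clade also contains isolate_10, which is not in the proposed group, so the group is not monophyletic.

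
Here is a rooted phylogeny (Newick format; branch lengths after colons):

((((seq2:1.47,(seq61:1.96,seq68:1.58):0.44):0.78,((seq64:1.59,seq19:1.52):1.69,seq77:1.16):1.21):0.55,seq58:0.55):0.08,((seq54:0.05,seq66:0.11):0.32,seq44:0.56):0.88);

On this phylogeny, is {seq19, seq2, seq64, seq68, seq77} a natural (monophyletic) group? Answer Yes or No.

No

The MRCA of the listed taxa subtends ((seq2,(seq61,seq68)),((seq64,seq19),seq77)).
That clade also contains seq61, which is not in the proposed group, so the group is not monophyletic.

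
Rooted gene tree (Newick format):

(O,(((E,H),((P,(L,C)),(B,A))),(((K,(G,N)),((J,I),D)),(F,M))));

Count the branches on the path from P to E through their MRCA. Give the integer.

5

The MRCA of P and E is the node subtending ((E,H),((P,(L,C)),(B,A))).
From P up to that node: 3 branches. From E up to the same node: 2 branches. Total: 3 + 2 = 5.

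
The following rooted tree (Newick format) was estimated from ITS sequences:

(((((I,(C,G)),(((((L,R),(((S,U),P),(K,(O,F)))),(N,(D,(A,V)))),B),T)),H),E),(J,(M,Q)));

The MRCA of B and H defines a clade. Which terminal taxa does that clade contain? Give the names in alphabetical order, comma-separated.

A, B, C, D, F, G, H, I, K, L, N, O, P, R, S, T, U, V

Tracing B: it sits inside ((((L,R),(((S,U),P),(K,(O,F)))),(N,(D,(A,V)))),B).
Tracing H: it sits inside (((I,(C,G)),(((((L,R),(((S,U),P),(K,(O,F)))),(N,(D,(A,V)))),B),T)),H).
The smallest clade enclosing both is (((I,(C,G)),(((((L,R),(((S,U),P),(K,(O,F)))),(N,(D,(A,V)))),B),T)),H); the answer is its 18 terminal taxa in alphabetical order.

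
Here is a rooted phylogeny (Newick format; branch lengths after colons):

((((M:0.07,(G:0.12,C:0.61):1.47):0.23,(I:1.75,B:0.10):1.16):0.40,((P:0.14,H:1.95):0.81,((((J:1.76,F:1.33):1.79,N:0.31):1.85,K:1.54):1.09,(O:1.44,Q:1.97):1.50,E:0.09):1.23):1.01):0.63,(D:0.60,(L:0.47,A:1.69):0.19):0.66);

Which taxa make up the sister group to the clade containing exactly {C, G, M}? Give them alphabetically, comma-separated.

B, I

The clade containing exactly {C, G, M} attaches to the tree at the node subtending ((M,(G,C)),(I,B)).
The other lineage descending from that same node — the sister group — is (I,B); its 2 tips in alphabetical order are the answer.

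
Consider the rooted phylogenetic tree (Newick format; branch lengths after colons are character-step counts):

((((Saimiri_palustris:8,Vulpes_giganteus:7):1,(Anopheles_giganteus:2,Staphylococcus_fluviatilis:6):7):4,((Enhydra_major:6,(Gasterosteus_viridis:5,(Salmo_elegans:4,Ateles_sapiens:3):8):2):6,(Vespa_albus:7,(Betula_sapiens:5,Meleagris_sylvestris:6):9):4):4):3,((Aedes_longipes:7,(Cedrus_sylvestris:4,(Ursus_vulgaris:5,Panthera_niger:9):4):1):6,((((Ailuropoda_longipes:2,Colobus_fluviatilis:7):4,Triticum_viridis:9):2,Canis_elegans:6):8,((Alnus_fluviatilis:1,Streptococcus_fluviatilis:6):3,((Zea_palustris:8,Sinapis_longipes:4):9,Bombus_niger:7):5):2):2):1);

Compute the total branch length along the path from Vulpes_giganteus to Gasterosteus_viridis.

29

The path runs Vulpes_giganteus → … → MRCA → … → Gasterosteus_viridis; the MRCA is the node subtending (((Saimiri_palustris,Vulpes_giganteus),(Anopheles_giganteus,Staphylococcus_fluviatilis)),((Enhydra_major,(Gasterosteus_viridis,(Salmo_elegans,Ateles_sapiens))),(Vespa_albus,(Betula_sapiens,Meleagris_sylvestris)))).
Branch lengths along that path: 7 + 1 + 4 + 4 + 6 + 2 + 5 = 29.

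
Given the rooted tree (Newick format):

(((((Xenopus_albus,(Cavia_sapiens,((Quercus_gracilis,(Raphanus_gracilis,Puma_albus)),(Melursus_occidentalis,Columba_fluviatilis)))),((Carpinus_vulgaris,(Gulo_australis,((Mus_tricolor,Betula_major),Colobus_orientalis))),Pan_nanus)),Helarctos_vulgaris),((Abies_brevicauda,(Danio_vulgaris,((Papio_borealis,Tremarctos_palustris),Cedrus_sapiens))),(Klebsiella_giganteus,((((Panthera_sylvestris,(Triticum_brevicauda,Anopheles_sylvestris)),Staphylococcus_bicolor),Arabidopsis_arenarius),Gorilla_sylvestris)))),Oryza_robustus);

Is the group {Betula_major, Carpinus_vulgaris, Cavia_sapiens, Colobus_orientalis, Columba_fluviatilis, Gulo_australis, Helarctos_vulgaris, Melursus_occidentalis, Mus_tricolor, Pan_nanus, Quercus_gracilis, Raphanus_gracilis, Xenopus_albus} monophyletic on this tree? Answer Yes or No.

No

The MRCA of the listed taxa subtends (((Xenopus_albus,(Cavia_sapiens,((Quercus_gracilis,(Raphanus_gracilis,Puma_albus)),(Melursus_occidentalis,Columba_fluviatilis)))),((Carpinus_vulgaris,(Gulo_australis,((Mus_tricolor,Betula_major),Colobus_orientalis))),Pan_nanus)),Helarctos_vulgaris).
That clade also contains Puma_albus, which is not in the proposed group, so the group is not monophyletic.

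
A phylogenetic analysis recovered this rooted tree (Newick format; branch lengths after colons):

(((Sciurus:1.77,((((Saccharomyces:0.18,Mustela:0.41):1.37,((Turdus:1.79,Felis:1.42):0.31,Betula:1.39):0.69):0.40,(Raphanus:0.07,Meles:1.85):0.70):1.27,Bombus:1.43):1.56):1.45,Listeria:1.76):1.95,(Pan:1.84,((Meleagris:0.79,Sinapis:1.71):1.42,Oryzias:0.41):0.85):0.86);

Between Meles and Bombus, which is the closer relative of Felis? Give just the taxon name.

Meles

The MRCA of Felis and Meles subtends (((Saccharomyces,Mustela),((Turdus,Felis),Betula)),(Raphanus,Meles)) (7 taxa).
The MRCA of Felis and Bombus subtends ((((Saccharomyces,Mustela),((Turdus,Felis),Betula)),(Raphanus,Meles)),Bombus) (8 taxa).
The first is nested inside the second, so Felis shares a more recent common ancestor with Meles.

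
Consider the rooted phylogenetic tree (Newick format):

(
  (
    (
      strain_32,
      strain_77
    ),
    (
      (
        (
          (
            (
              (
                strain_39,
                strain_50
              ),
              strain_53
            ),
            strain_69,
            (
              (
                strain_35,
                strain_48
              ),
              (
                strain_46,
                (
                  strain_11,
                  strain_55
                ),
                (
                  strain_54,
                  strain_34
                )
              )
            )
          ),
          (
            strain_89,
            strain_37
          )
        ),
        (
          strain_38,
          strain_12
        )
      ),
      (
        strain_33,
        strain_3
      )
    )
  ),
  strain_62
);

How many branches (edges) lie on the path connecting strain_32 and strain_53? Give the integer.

The MRCA of strain_32 and strain_53 is the node subtending ((strain_32,strain_77),((((((strain_39,strain_50),strain_53),strain_69,((strain_35,strain_48),(strain_46,(strain_11,strain_55),(strain_54,strain_34)))),(strain_89,strain_37)),(strain_38,strain_12)),(strain_33,strain_3))).
From strain_32 up to that node: 2 branches. From strain_53 up to the same node: 6 branches. Total: 2 + 6 = 8.

8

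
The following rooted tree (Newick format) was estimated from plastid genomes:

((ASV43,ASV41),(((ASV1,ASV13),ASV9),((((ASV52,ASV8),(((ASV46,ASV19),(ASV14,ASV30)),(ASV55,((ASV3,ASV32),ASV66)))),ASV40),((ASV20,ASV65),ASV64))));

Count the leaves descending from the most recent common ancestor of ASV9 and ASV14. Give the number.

17

The MRCA of ASV9 and ASV14 is the node subtending (((ASV1,ASV13),ASV9),((((ASV52,ASV8),(((ASV46,ASV19),(ASV14,ASV30)),(ASV55,((ASV3,ASV32),ASV66)))),ASV40),((ASV20,ASV65),ASV64))).
That clade contains 17 terminal taxa: ASV1, ASV13, ASV14, ASV19, ASV20, ASV3, ASV30, ASV32, ASV40, ASV46, ASV52, ASV55, ASV64, ASV65, ASV66, ASV8, ASV9.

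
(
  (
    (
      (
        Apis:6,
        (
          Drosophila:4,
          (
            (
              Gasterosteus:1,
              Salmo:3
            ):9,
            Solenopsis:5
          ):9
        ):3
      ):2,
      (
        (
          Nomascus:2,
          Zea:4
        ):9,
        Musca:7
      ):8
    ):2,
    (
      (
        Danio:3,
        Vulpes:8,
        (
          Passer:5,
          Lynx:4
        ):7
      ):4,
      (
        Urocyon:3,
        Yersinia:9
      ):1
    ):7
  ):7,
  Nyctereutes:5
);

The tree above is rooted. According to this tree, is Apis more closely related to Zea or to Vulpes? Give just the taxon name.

The MRCA of Apis and Zea subtends ((Apis,(Drosophila,((Gasterosteus,Salmo),Solenopsis))),((Nomascus,Zea),Musca)) (8 taxa).
The MRCA of Apis and Vulpes subtends (((Apis,(Drosophila,((Gasterosteus,Salmo),Solenopsis))),((Nomascus,Zea),Musca)),((Danio,Vulpes,(Passer,Lynx)),(Urocyon,Yersinia))) (14 taxa).
The first is nested inside the second, so Apis shares a more recent common ancestor with Zea.

Zea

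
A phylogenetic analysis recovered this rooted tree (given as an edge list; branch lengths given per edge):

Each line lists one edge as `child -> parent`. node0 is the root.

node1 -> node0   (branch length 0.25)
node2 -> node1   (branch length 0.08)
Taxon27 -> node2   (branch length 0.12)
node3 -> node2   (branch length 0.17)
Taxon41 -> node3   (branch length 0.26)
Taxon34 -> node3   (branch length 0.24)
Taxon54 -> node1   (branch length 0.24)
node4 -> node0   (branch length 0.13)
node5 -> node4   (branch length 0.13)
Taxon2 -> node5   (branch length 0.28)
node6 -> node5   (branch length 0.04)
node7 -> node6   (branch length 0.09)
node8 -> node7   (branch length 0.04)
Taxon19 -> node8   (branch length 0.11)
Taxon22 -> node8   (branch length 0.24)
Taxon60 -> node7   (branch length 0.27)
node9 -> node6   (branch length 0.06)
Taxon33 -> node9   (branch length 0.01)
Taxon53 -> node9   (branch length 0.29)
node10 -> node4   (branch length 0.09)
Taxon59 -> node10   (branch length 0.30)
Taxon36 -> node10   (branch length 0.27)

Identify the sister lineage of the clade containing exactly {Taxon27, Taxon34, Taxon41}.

The clade containing exactly {Taxon27, Taxon34, Taxon41} attaches to the tree at the node subtending ((Taxon27,(Taxon41,Taxon34)),Taxon54).
The other lineage descending from that same node — the sister group — is the single tip Taxon54.

Taxon54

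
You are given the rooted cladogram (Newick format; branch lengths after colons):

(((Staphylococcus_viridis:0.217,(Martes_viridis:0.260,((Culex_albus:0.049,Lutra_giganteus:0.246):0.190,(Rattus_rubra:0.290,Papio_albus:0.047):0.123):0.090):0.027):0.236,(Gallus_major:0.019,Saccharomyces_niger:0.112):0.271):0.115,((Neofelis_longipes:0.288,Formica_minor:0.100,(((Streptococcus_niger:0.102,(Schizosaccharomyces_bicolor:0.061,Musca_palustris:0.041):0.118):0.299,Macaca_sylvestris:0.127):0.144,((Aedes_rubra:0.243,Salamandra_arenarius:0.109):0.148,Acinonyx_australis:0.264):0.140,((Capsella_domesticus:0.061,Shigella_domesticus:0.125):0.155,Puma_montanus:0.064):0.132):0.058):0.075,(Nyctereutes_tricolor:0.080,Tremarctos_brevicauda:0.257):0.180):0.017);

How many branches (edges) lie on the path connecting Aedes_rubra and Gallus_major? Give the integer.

9

The MRCA of Aedes_rubra and Gallus_major is the root of the tree.
From Aedes_rubra up to that node: 6 branches. From Gallus_major up to the same node: 3 branches. Total: 6 + 3 = 9.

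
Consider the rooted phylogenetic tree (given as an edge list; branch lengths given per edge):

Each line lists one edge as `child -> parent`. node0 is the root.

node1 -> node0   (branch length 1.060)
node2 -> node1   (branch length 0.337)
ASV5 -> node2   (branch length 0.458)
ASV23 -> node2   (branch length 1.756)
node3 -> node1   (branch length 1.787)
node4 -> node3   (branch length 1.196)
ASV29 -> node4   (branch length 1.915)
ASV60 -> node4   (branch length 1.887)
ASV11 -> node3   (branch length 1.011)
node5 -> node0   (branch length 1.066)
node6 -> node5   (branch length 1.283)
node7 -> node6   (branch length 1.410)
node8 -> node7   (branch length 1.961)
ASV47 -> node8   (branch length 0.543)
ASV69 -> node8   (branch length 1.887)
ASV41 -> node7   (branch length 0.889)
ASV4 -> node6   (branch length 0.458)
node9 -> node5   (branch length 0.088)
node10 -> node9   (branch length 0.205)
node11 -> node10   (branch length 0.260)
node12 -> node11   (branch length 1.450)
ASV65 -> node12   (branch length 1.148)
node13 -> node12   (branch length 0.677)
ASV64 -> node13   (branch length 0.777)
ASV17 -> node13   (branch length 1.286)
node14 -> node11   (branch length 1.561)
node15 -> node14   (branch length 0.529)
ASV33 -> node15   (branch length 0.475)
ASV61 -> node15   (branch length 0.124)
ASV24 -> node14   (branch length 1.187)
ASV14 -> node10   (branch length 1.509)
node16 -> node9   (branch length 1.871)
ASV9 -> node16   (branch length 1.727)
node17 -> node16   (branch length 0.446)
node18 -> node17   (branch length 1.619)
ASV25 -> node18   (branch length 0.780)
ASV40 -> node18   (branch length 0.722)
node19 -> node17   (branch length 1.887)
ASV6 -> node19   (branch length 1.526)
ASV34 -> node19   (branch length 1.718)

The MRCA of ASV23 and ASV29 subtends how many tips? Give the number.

The MRCA of ASV23 and ASV29 is the node subtending ((ASV5,ASV23),((ASV29,ASV60),ASV11)).
That clade contains 5 terminal taxa: ASV11, ASV23, ASV29, ASV5, ASV60.

5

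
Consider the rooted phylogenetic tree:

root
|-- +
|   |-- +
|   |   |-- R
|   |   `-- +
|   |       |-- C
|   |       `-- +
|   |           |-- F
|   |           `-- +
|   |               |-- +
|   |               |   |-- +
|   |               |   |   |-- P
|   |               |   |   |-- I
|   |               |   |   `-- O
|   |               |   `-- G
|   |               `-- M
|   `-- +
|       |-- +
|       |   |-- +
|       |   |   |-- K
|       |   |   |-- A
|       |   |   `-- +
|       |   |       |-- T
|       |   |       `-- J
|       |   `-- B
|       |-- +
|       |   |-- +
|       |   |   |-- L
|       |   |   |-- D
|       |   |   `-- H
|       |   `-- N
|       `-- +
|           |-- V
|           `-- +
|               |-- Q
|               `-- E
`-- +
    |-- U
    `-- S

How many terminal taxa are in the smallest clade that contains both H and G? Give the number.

20

The MRCA of H and G is the node subtending ((R,(C,(F,(((P,I,O),G),M)))),(((K,A,(T,J)),B),((L,D,H),N),(V,(Q,E)))).
That clade contains 20 terminal taxa: A, B, C, D, E, F, G, H, I, J, K, L, M, N, O, P, Q, R, T, V.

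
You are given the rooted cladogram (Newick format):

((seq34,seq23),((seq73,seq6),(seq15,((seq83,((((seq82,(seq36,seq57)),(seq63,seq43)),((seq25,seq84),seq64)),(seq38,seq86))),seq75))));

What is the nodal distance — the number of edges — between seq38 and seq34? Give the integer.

The MRCA of seq38 and seq34 is the root of the tree.
From seq38 up to that node: 7 branches. From seq34 up to the same node: 2 branches. Total: 7 + 2 = 9.

9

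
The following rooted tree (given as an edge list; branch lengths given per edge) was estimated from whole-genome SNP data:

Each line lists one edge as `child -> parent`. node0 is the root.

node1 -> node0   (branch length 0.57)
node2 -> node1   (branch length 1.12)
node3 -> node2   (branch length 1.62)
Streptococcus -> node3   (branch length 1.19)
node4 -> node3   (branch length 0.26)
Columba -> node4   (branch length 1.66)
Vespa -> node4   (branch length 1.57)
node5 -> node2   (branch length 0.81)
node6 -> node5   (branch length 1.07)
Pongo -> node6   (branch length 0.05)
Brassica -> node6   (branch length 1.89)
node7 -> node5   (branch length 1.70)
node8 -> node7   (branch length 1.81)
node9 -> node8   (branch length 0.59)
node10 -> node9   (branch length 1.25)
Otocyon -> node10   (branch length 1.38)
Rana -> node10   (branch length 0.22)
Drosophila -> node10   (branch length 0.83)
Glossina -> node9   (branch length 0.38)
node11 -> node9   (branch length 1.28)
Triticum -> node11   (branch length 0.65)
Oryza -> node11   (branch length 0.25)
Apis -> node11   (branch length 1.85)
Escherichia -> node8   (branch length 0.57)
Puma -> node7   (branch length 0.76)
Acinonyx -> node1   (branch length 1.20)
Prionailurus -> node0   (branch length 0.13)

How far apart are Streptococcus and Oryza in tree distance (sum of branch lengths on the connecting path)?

The path runs Streptococcus → … → MRCA → … → Oryza; the MRCA is the node subtending ((Streptococcus,(Columba,Vespa)),((Pongo,Brassica),((((Otocyon,Rana,Drosophila),Glossina,(Triticum,Oryza,Apis)),Escherichia),Puma))).
Branch lengths along that path: 1.19 + 1.62 + 0.81 + 1.70 + 1.81 + 0.59 + 1.28 + 0.25 = 9.25.

9.25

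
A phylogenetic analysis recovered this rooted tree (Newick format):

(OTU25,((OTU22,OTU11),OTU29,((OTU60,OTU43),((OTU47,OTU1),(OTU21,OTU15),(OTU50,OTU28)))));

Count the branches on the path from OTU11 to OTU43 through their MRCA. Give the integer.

5

The MRCA of OTU11 and OTU43 is the node subtending ((OTU22,OTU11),OTU29,((OTU60,OTU43),((OTU47,OTU1),(OTU21,OTU15),(OTU50,OTU28)))).
From OTU11 up to that node: 2 branches. From OTU43 up to the same node: 3 branches. Total: 2 + 3 = 5.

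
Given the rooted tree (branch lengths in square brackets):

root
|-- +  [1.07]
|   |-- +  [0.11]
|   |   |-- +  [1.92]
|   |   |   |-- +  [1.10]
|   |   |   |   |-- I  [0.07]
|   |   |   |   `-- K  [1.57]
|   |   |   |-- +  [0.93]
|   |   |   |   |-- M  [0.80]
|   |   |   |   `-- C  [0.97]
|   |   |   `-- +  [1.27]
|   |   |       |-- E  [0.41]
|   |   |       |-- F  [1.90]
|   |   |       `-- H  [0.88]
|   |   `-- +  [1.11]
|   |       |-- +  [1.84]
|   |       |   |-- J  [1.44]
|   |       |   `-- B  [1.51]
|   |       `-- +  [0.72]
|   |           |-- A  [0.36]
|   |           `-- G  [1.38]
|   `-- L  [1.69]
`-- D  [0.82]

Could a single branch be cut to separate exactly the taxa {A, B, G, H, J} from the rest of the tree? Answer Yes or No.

No

The MRCA of the listed taxa subtends (((I,K),(M,C),(E,F,H)),((J,B),(A,G))).
That clade also contains C, E, F, I, K, M, which are not in the proposed group, so the group is not monophyletic.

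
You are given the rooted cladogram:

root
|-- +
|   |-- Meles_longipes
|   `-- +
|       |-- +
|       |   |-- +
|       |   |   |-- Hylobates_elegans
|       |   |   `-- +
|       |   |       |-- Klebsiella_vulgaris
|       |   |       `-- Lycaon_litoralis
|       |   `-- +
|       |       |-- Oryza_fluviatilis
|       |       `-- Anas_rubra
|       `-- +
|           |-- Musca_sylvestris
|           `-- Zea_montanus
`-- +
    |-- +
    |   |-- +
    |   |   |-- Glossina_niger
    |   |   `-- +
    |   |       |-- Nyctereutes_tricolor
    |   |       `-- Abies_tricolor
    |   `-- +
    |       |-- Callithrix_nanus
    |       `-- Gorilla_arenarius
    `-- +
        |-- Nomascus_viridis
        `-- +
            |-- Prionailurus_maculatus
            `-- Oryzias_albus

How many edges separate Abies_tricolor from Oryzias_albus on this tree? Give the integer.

7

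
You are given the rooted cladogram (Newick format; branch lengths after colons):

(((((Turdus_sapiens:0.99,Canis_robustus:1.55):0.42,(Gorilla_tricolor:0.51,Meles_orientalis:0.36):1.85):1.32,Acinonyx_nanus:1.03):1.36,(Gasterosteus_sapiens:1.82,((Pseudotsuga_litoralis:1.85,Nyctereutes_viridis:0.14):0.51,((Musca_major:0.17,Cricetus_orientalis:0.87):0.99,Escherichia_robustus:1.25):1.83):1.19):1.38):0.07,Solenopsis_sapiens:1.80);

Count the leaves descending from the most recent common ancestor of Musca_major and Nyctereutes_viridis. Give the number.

The MRCA of Musca_major and Nyctereutes_viridis is the node subtending ((Pseudotsuga_litoralis,Nyctereutes_viridis),((Musca_major,Cricetus_orientalis),Escherichia_robustus)).
That clade contains 5 terminal taxa: Cricetus_orientalis, Escherichia_robustus, Musca_major, Nyctereutes_viridis, Pseudotsuga_litoralis.

5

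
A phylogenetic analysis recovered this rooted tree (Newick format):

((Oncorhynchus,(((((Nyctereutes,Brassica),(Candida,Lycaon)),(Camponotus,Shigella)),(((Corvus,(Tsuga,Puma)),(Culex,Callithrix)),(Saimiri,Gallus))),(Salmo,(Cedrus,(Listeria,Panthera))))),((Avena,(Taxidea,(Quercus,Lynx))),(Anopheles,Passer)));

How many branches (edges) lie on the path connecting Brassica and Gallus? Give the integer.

7

The MRCA of Brassica and Gallus is the node subtending ((((Nyctereutes,Brassica),(Candida,Lycaon)),(Camponotus,Shigella)),(((Corvus,(Tsuga,Puma)),(Culex,Callithrix)),(Saimiri,Gallus))).
From Brassica up to that node: 4 branches. From Gallus up to the same node: 3 branches. Total: 4 + 3 = 7.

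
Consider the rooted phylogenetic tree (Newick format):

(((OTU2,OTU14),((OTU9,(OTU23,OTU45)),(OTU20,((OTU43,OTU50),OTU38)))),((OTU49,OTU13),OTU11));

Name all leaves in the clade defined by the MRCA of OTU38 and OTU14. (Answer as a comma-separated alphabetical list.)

Tracing OTU38: it sits inside ((OTU43,OTU50),OTU38).
Tracing OTU14: it sits inside (OTU2,OTU14).
The smallest clade enclosing both is ((OTU2,OTU14),((OTU9,(OTU23,OTU45)),(OTU20,((OTU43,OTU50),OTU38)))); the answer is its 9 terminal taxa in alphabetical order.

OTU14, OTU2, OTU20, OTU23, OTU38, OTU43, OTU45, OTU50, OTU9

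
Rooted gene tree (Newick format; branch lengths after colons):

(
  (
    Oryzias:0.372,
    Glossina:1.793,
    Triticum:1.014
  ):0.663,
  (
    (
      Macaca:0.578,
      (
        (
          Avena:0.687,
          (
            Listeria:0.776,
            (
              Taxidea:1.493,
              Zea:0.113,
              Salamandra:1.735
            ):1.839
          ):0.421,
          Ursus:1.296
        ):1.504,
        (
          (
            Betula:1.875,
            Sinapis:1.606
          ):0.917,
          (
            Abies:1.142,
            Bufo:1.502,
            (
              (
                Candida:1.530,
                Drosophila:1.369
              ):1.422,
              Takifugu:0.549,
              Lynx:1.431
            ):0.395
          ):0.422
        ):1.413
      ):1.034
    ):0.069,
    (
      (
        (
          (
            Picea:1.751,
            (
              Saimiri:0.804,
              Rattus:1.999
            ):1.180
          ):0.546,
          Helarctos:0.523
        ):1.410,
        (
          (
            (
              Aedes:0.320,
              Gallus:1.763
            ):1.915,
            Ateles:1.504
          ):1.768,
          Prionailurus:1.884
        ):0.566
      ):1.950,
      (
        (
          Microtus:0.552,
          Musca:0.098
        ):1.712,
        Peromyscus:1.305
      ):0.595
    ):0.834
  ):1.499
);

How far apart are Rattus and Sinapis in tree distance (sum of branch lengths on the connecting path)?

12.958

The path runs Rattus → … → MRCA → … → Sinapis; the MRCA is the node subtending ((Macaca,((Avena,(Listeria,(Taxidea,Zea,Salamandra)),Ursus),((Betula,Sinapis),(Abies,Bufo,((Candida,Drosophila),Takifugu,Lynx))))),((((Picea,(Saimiri,Rattus)),Helarctos),(((Aedes,Gallus),Ateles),Prionailurus)),((Microtus,Musca),Peromyscus))).
Branch lengths along that path: 1.999 + 1.180 + 0.546 + 1.410 + 1.950 + 0.834 + 0.069 + 1.034 + 1.413 + 0.917 + 1.606 = 12.958.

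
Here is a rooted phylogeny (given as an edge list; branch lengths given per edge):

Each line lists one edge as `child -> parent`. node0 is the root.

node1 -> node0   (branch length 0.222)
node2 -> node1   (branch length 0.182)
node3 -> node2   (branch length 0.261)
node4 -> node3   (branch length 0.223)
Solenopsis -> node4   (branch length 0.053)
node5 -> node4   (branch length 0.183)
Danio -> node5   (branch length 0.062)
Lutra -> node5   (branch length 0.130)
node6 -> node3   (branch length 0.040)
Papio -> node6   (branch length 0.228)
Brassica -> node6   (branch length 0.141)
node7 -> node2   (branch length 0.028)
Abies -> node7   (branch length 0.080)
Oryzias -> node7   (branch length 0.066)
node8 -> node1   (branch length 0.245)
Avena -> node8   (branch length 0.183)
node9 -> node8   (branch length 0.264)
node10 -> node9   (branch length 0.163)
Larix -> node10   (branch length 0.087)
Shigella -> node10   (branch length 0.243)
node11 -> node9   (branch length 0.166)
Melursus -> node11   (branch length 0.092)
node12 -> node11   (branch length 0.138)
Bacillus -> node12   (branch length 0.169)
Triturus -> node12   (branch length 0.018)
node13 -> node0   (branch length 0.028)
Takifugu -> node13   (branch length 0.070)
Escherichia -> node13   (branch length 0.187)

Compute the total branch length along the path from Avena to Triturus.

The path runs Avena → … → MRCA → … → Triturus; the MRCA is the node subtending (Avena,((Larix,Shigella),(Melursus,(Bacillus,Triturus)))).
Branch lengths along that path: 0.183 + 0.264 + 0.166 + 0.138 + 0.018 = 0.769.

0.769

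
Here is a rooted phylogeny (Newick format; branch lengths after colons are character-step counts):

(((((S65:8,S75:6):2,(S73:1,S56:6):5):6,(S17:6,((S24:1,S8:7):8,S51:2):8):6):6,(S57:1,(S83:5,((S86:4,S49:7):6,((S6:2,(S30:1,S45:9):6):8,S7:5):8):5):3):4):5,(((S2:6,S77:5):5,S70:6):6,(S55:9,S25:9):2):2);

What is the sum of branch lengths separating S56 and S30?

The path runs S56 → … → MRCA → … → S30; the MRCA is the node subtending ((((S65,S75),(S73,S56)),(S17,((S24,S8),S51))),(S57,(S83,((S86,S49),((S6,(S30,S45)),S7))))).
Branch lengths along that path: 6 + 5 + 6 + 6 + 4 + 3 + 5 + 8 + 8 + 6 + 1 = 58.

58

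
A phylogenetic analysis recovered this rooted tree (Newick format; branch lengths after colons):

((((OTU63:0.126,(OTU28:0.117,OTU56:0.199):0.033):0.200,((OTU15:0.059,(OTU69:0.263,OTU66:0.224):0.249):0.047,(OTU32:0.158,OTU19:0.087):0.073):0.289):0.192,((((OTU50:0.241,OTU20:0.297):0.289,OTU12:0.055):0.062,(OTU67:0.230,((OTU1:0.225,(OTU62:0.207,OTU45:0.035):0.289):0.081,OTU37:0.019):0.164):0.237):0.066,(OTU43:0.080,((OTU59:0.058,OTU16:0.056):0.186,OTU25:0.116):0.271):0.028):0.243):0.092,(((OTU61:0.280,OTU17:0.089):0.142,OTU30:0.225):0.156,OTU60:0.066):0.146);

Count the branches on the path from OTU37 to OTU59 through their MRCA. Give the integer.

8

The MRCA of OTU37 and OTU59 is the node subtending ((((OTU50,OTU20),OTU12),(OTU67,((OTU1,(OTU62,OTU45)),OTU37))),(OTU43,((OTU59,OTU16),OTU25))).
From OTU37 up to that node: 4 branches. From OTU59 up to the same node: 4 branches. Total: 4 + 4 = 8.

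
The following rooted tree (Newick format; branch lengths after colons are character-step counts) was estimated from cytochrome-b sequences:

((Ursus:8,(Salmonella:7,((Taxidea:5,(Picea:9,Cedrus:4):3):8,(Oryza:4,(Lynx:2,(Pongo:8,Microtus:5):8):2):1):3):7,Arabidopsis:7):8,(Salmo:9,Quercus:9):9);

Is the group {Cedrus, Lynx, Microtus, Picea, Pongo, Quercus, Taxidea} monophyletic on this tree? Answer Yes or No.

No

The MRCA of the listed taxa is the root, so the smallest clade containing them is the whole tree.
That clade also contains Arabidopsis, Oryza, Salmo, Salmonella, Ursus, which are not in the proposed group, so the group is not monophyletic.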